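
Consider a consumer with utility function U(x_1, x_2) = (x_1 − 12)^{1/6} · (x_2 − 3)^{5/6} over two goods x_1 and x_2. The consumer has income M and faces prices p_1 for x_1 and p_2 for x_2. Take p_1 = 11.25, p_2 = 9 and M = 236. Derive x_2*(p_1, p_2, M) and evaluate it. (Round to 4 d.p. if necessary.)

x_2* = 9.8519

MRS = (1/5)·(x_2−3)/(x_1−12). Tangency with p_1/p_2 gives x_2−3 = 5·(p_1/p_2)·(x_1−12).
Substituting into the budget: x_1* = 12 + 1/6·(M − 12·p_1 − 3·p_2)/p_1, and x_2* = 3 + 5/6·(…)/p_2.
Discretionary income = 236 − 12·11.25 − 3·9 = 74; x_2* = 3 + 5/6·74/9 = 9.8519.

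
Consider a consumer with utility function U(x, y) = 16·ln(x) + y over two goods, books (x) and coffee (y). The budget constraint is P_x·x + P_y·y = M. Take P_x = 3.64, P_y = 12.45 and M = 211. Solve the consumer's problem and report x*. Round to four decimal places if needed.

x* = 54.7253

MU_x = 16/x, MU_y = 1. Tangency: 16/x = P_x/P_y.
So x*(P_x,P_y) = 16·P_y/P_x, independent of income; and y* = (M − 16·P_y)/P_y.
At the given prices: x* = 16·12.45/3.64 = 54.7253.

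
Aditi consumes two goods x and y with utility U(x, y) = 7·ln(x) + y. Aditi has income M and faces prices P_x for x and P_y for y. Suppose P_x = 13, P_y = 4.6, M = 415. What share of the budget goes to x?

Set MRS = P_x/P_y: (7/x)/1 = P_x/P_y.
So x*(P_x,P_y) = 7·P_y/P_x, independent of income; and y* = (M − 7·P_y)/P_y.
At the given prices: x* = 7·4.6/13 = 2.4769, and y* = 83.2174.
Expenditure on x: 13·2.4769 = 32.2; share = 0.0776.

share on x = 0.0776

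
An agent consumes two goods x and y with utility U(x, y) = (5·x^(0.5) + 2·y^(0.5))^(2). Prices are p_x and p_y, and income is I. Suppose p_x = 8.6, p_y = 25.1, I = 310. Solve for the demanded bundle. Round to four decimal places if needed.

x* = 34.1731, y* = 0.6419

MRS = MU_x/MU_y = (5/2)·(y/x)^(0.5). Set equal to p_x/p_y.
Hence y/x = ((2/5)·p_x/p_y)^(1/(0.5)), i.e. raised to the 2 power.
With the ratio pinned down, the budget gives x* = I/(p_x + p_y·(y/x)) and y* = (y/x)·x*.
Numerically y/x = 0.018783, so x* = 310/(8.6 + 25.1·0.018783) = 34.1731 and y* = 0.018783·34.1731 = 0.6419.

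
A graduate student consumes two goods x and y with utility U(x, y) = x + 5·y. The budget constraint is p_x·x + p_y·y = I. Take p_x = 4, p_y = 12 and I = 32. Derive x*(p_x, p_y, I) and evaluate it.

Perfect substitutes: compare marginal utility per dollar. 1/p_x vs 5/p_y → 0.25 vs 0.4167.
y gives more utility per dollar, so spend all income on y: y* = I/p_y, x* = 0.
Numerically: x* = 0, y* = 2.6667.

x* = 0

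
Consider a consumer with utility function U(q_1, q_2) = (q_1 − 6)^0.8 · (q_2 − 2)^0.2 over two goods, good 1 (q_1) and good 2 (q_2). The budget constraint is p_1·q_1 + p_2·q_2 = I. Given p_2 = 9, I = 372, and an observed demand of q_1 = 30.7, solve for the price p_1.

p_1 = 9.6

MRS = 4·(q_2−2)/(q_1−6). Tangency with p_1/p_2 gives q_2−2 = (1/4)·(p_1/p_2)·(q_1−6).
Substituting into the budget: q_1* = 6 + 0.8·(I − 6·p_1 − 2·p_2)/p_1, and q_2* = 2 + 0.2·(…)/p_2.
Set q_1* = 30.7 in the demand function and solve for p_1: p_1 = 9.6.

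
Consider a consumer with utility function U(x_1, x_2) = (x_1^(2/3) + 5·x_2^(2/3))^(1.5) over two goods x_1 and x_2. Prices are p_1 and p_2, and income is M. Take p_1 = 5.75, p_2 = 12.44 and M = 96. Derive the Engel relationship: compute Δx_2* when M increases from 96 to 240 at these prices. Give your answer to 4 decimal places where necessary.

From the CES first-order condition, (1/5)·(x_2/x_1)^(1/3) = p_1/p_2.
Solve for the ratio: x_2/x_1 = [5·p_1/p_2]^(3).
With the ratio pinned down, the budget gives x_1* = M/(p_1 + p_2·(x_2/x_1)) and x_2* = (x_2/x_1)·x_1*.
Numerically x_2/x_1 = 12.3439, so x_1* = 96/(5.75 + 12.44·12.3439) = 0.6026 and x_2* = 12.3439·0.6026 = 7.4385.
At M' = 240: x_2* = 18.5963. Change: 18.5963 − 7.4385 = 11.1578.

Δx_2* = 11.1578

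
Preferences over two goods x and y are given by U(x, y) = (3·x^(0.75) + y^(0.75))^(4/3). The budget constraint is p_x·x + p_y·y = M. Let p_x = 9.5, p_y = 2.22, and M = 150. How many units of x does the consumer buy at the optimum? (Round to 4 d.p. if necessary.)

MRS = MU_x/MU_y = 3·(y/x)^(0.25). Set equal to p_x/p_y.
Solve for the ratio: y/x = [(1/3)·p_x/p_y]^(4).
With the ratio pinned down, the budget gives x* = M/(p_x + p_y·(y/x)) and y* = (y/x)·x*.
Numerically y/x = 4.139973, so x* = 150/(9.5 + 2.22·4.139973) = 8.0254.

x* = 8.0254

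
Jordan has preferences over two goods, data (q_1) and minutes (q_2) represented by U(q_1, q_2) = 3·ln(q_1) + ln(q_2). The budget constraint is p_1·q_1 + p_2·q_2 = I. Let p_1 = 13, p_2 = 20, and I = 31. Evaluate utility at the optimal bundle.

V = 0.796

Tangency: MRS = 3·q_2/q_1 = p_1/p_2.
Rearranging, p_2·q_2 = (1/3)·p_1·q_1. Substituting into the budget gives p_1·q_1·(1 + (1/3)) = I.
Demand: q_1*(p_1,p_2,I) = 0.75·I/p_1 and q_2* = 0.25·I/p_2.
At p_1=13, p_2=20, I=31: q_1* = 0.75·31/13 = 1.7885, q_2* = 0.3875.
Utility at the optimum: U(1.7885, 0.3875) = 0.796.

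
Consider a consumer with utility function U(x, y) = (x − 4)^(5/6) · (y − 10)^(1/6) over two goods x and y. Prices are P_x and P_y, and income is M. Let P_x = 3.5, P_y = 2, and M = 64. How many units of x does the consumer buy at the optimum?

This is Cobb-Douglas in (x−4, y−10): tangency gives 5/6·P_y·(y−10) = 1/6·P_x·(x−4).
After buying the subsistence bundle (4, 10), a share 5/6 of the remaining income goes to x: x* = 4 + 5/6·(M − 4P_x − 10P_y)/P_x.
Discretionary income = 64 − 4·3.5 − 10·2 = 30; x* = 4 + 5/6·30/3.5 = 11.1429.

x* = 11.1429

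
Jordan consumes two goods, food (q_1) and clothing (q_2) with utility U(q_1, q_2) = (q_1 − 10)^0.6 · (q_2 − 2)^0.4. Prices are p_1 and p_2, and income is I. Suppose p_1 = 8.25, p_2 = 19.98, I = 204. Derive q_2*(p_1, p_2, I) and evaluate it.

q_2* = 3.6324

MRS = (3/2)·(q_2−2)/(q_1−10). Tangency with p_1/p_2 gives q_2−2 = (2/3)·(p_1/p_2)·(q_1−10).
Substituting into the budget: q_1* = 10 + 0.6·(I − 10·p_1 − 2·p_2)/p_1, and q_2* = 2 + 0.4·(…)/p_2.
Discretionary income = 204 − 10·8.25 − 2·19.98 = 81.54; q_2* = 2 + 0.4·81.54/19.98 = 3.6324.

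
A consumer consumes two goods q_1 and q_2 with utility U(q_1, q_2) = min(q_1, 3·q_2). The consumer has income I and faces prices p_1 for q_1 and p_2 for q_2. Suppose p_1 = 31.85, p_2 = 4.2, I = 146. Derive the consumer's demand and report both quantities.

q_1* = 4.391, q_2* = 1.4637

Leontief preferences: the optimum is at the kink where q_1/3 = q_2/1, i.e. q_2 = (1/3)·q_1.
Budget: p_1·q_1 + p_2·(1/3)·q_1 = I, so (3·p_1 + p_2)·q_1 = 3·I.
Demand: q_1*(p_1,p_2,I) = 3·I/(3·p_1 + p_2), q_2* = I/(3·p_1 + p_2).
Here 3·31.85 + 4.2 = 99.75, giving q_1* = 4.391 and q_2* = 1.4637.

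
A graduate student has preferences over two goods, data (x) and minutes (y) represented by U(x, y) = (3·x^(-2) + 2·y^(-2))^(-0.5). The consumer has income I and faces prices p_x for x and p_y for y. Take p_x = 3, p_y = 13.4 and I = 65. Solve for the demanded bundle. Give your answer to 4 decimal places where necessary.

x* = 6.4306, y* = 3.4111

Substitute y = (y/x)·x into the budget: x* = I/(p_x + p_y·(y/x)).
Numerically y/x = 0.530447, so x* = 65/(3 + 13.4·0.530447) = 6.4306 and y* = 0.530447·6.4306 = 3.4111.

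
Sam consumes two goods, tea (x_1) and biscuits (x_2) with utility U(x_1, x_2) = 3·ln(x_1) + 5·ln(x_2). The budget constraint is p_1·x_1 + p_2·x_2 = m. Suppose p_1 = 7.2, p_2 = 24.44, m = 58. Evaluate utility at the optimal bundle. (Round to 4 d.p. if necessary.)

V = 5.2877

Tangency: MRS = (3/5)·x_2/x_1 = p_1/p_2.
So 3·p_2·x_2 = 5·p_1·x_1; combined with the budget, a share 0.375 of income goes to x_1.
Demand: x_1*(p_1,p_2,m) = 0.375·m/p_1 and x_2* = 0.625·m/p_2.
At p_1=7.2, p_2=24.44, m=58: x_1* = 0.375·58/7.2 = 3.0208, x_2* = 1.4832.
Utility at the optimum: U(3.0208, 1.4832) = 5.2877.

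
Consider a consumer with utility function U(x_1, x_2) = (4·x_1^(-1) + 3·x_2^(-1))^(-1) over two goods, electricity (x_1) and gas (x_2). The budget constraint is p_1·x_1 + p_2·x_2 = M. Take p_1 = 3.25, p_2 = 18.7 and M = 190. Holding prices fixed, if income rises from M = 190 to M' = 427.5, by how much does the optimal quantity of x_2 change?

Numerically x_2/x_1 = 0.361037, so x_1* = 190/(3.25 + 18.7·0.361037) = 18.9974 and x_2* = 0.361037·18.9974 = 6.8587.
At M' = 427.5: x_2* = 15.4322. Change: 15.4322 − 6.8587 = 8.5734.

Δx_2* = 8.5734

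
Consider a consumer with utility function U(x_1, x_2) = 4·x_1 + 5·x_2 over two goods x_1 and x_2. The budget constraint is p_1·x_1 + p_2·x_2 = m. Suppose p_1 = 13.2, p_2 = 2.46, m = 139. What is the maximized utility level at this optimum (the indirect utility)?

V = 282.5203

Perfect substitutes: compare marginal utility per dollar. 4/p_1 vs 5/p_2 → 0.303 vs 2.0325.
x_2 gives more utility per dollar, so spend all income on x_2: x_2* = m/p_2, x_1* = 0.
Numerically: x_1* = 0, x_2* = 56.5041.
Utility at the optimum: U(0, 56.5041) = 282.5203.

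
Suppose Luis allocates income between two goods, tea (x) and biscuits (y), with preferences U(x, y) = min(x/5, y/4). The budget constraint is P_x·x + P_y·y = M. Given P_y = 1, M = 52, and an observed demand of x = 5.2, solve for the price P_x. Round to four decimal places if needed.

With perfect complements, no substitution: consume in ratio x:y = 5:4.
Budget: P_x·x + P_y·(4/5)·x = M, so (5·P_x + 4·P_y)·x = 5·M.
Demand: x*(P_x,P_y,M) = 5·M/(5·P_x + 4·P_y), y* = 4·M/(5·P_x + 4·P_y).
Set x* = 5.2 in the demand function and solve for P_x: P_x = 9.2.

P_x = 9.2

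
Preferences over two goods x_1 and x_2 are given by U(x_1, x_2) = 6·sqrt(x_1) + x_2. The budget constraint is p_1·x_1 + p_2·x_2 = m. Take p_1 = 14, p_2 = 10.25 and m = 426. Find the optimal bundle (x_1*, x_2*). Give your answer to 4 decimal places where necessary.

Set MRS = p_1/p_2: 3·x_1^(−1/2) = p_1/p_2.
Solve: √x_1 = 3·p_2/p_1, so x_1*(p_1,p_2) = (3·p_2/p_1)², and x_2* = (m − p_1·x_1*)/p_2.
Plugging in: x_1* = (3·10.25/14)² = 4.8243, x_2* = 34.9717.

x_1* = 4.8243, x_2* = 34.9717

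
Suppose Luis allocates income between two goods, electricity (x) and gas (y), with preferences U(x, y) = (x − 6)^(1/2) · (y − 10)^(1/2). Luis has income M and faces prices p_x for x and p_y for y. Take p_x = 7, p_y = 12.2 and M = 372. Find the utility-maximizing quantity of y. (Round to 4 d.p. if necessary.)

y* = 18.5246

After buying the subsistence bundle (6, 10), a share 0.5 of the remaining income goes to x: x* = 6 + 0.5·(M − 6p_x − 10p_y)/p_x.
Discretionary income = 372 − 6·7 − 10·12.2 = 208; y* = 10 + 0.5·208/12.2 = 18.5246.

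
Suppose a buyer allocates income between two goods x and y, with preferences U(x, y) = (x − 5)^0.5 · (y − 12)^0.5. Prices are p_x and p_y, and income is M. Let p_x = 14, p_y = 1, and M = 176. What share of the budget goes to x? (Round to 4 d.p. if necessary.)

share on x = 0.6648

MRS = (y−12)/(x−5). Tangency with p_x/p_y gives y−12 = (p_x/p_y)·(x−5).
Substituting into the budget: x* = 5 + 0.5·(M − 5·p_x − 12·p_y)/p_x, and y* = 12 + 0.5·(…)/p_y.
Discretionary income = 176 − 5·14 − 12·1 = 94; x* = 5 + 0.5·94/14 = 8.3571; y* = 12 + 0.5·94/1 = 59.
Expenditure on x: 14·8.3571 = 117; share = 0.6648.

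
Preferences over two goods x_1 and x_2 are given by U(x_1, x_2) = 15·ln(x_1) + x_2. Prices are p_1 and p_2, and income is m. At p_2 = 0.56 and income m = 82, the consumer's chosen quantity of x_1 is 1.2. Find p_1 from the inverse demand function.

Set MRS = p_1/p_2: (15/x_1)/1 = p_1/p_2.
So x_1*(p_1,p_2) = 15·p_2/p_1, independent of income; and x_2* = (m − 15·p_2)/p_2.
Set x_1* = 1.2 in the demand function and solve for p_1: p_1 = 7.

p_1 = 7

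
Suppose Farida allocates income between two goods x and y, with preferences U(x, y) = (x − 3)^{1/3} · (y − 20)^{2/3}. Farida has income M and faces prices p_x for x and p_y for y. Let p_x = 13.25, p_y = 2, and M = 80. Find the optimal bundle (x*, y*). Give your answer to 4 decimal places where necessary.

Substituting into the budget: x* = 3 + 1/3·(M − 3·p_x − 20·p_y)/p_x, and y* = 20 + 2/3·(…)/p_y.
Discretionary income = 80 − 3·13.25 − 20·2 = 0.25; x* = 3 + 1/3·0.25/13.25 = 3.0063; y* = 20 + 2/3·0.25/2 = 20.0833.

x* = 3.0063, y* = 20.0833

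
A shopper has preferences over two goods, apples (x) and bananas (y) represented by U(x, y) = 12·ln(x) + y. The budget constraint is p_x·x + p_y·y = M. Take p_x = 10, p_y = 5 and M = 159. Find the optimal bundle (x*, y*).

Set MRS = p_x/p_y: (12/x)/1 = p_x/p_y.
So x*(p_x,p_y) = 12·p_y/p_x, independent of income; and y* = (M − 12·p_y)/p_y.
At the given prices: x* = 12·5/10 = 6, and y* = 19.8.

x* = 6, y* = 19.8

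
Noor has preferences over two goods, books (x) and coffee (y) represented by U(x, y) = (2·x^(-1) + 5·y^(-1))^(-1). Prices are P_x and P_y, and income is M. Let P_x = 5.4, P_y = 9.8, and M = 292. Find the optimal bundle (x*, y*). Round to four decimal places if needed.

MU_x ∝ 2·x^(-2), MU_y ∝ 5·y^(-2), so MRS = (2/5)·(y/x)^(2) = P_x/P_y.
Hence y/x = ((5/2)·P_x/P_y)^(1/(2)), i.e. raised to the 0.5 power.
With the ratio pinned down, the budget gives x* = M/(P_x + P_y·(y/x)) and y* = (y/x)·x*.
Numerically y/x = 1.173691, so x* = 292/(5.4 + 9.8·1.173691) = 17.2759 and y* = 1.173691·17.2759 = 20.2766.

x* = 17.2759, y* = 20.2766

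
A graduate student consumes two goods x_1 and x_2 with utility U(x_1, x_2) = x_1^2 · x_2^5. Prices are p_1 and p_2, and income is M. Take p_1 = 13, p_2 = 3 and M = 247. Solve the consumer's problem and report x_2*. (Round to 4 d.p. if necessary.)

The MRS is (2/5)·x_2/x_1. Set MRS = p_1/p_2.
So 2·p_2·x_2 = 5·p_1·x_1; combined with the budget, a share 2/7 of income goes to x_1.
Demand: x_1*(p_1,p_2,M) = 2/7·M/p_1 and x_2* = 5/7·M/p_2.
At p_1=13, p_2=3, M=247: x_2* = 5/7·247/3 = 58.8095.

x_2* = 58.8095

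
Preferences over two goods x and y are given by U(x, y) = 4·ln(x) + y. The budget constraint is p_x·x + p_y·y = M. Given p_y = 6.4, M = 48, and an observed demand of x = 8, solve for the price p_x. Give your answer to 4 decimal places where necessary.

Set MRS = p_x/p_y: (4/x)/1 = p_x/p_y.
So x*(p_x,p_y) = 4·p_y/p_x, independent of income; and y* = (M − 4·p_y)/p_y.
Set x* = 8 in the demand function and solve for p_x: p_x = 3.2.

p_x = 3.2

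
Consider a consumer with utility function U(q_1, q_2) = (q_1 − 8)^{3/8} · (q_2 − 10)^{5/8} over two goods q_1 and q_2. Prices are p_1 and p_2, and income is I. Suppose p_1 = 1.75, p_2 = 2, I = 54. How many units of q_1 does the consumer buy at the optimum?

Substituting into the budget: q_1* = 8 + 0.375·(I − 8·p_1 − 10·p_2)/p_1, and q_2* = 10 + 0.625·(…)/p_2.
Discretionary income = 54 − 8·1.75 − 10·2 = 20; q_1* = 8 + 0.375·20/1.75 = 12.2857.

q_1* = 12.2857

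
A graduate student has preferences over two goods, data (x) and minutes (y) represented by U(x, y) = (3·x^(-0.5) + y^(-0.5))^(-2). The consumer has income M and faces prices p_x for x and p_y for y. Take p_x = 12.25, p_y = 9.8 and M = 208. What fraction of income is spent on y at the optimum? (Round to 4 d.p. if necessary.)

share on y = 0.3086

With the ratio pinned down, the budget gives x* = M/(p_x + p_y·(y/x)) and y* = (y/x)·x*.
Numerically y/x = 0.557861, so x* = 208/(12.25 + 9.8·0.557861) = 11.7401 and y* = 0.557861·11.7401 = 6.5493.
Expenditure on y: 9.8·6.5493 = 64.1836; share = 0.3086.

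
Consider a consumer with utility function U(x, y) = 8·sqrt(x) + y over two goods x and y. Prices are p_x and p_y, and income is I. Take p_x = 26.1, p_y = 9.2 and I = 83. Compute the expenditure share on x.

share on x = 0.6251

Plugging in: x* = (4·9.2/26.1)² = 1.988, y* = 3.3819.
Expenditure on x: 26.1·1.988 = 51.8866; share = 0.6251.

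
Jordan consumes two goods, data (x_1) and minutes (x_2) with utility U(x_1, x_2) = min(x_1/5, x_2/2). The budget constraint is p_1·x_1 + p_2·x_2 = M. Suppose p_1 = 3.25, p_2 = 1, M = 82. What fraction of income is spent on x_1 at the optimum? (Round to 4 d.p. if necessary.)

share on x_1 = 0.8904

With perfect complements, no substitution: consume in ratio x_1:x_2 = 5:2.
Budget: p_1·x_1 + p_2·(2/5)·x_1 = M, so (5·p_1 + 2·p_2)·x_1 = 5·M.
Demand: x_1*(p_1,p_2,M) = 5·M/(5·p_1 + 2·p_2), x_2* = 2·M/(5·p_1 + 2·p_2).
Here 5·3.25 + 2·1 = 18.25, giving x_1* = 22.4658 and x_2* = 8.9863.
Expenditure on x_1: 3.25·22.4658 = 73.0137; share = 0.8904.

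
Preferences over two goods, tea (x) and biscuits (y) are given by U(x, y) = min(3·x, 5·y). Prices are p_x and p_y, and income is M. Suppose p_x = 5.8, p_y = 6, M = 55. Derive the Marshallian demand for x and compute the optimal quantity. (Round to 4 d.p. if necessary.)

Demand: x*(p_x,p_y,M) = 5·M/(5·p_x + 3·p_y), y* = 3·M/(5·p_x + 3·p_y).
Here 5·5.8 + 3·6 = 47, giving x* = 5.8511.

x* = 5.8511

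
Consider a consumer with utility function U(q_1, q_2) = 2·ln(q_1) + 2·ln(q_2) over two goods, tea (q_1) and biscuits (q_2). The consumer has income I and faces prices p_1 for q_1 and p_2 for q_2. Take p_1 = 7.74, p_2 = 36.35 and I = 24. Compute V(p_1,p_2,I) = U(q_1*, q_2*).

MU_q_1/MU_q_2 = (2·q_2)/(2·q_1); tangency sets this equal to p_1/p_2.
So 2·p_2·q_2 = 2·p_1·q_1; combined with the budget, a share 0.5 of income goes to q_1.
Demand: q_1*(p_1,p_2,I) = 0.5·I/p_1 and q_2* = 0.5·I/p_2.
At p_1=7.74, p_2=36.35, I=24: q_1* = 0.5·24/7.74 = 1.5504, q_2* = 0.3301.
Utility at the optimum: U(1.5504, 0.3301) = -1.3396.

V = -1.3396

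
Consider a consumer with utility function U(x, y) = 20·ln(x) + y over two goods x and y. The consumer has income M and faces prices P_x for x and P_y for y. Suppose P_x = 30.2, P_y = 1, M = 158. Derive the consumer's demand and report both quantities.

Set MRS = P_x/P_y: (20/x)/1 = P_x/P_y.
So x*(P_x,P_y) = 20·P_y/P_x, independent of income; and y* = (M − 20·P_y)/P_y.
At the given prices: x* = 20·1/30.2 = 0.6623, and y* = 138.

x* = 0.6623, y* = 138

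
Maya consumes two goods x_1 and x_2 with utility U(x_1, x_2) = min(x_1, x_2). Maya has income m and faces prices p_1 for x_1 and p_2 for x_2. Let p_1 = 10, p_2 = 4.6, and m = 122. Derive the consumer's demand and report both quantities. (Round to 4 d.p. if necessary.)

Leontief preferences: the optimum is at the kink where x_1/1 = x_2/1, i.e. x_2 = x_1.
Budget: p_1·x_1 + p_2·x_1 = m, so (p_1 + p_2)·x_1 = m.
Demand: x_1*(p_1,p_2,m) = m/(p_1 + p_2), x_2* = m/(p_1 + p_2).
Here 10 + 4.6 = 14.6, giving x_1* = 8.3562 and x_2* = 8.3562.

x_1* = 8.3562, x_2* = 8.3562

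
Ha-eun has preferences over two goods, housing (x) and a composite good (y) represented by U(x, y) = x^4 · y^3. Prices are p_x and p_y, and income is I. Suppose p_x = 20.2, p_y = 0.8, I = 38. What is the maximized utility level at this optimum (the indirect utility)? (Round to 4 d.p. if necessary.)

V = 11264.896

The MRS is (4/3)·y/x. Set MRS = p_x/p_y.
So 4·p_y·y = 3·p_x·x; combined with the budget, a share 4/7 of income goes to x.
Demand: x*(p_x,p_y,I) = 4/7·I/p_x and y* = 3/7·I/p_y.
At p_x=20.2, p_y=0.8, I=38: x* = 4/7·38/20.2 = 1.075, y* = 20.3571.
Utility at the optimum: U(1.075, 20.3571) = 11264.896.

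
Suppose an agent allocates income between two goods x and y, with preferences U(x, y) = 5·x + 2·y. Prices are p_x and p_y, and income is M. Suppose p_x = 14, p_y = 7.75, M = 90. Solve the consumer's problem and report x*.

x* = 6.4286

Numerically: x* = 6.4286, y* = 0.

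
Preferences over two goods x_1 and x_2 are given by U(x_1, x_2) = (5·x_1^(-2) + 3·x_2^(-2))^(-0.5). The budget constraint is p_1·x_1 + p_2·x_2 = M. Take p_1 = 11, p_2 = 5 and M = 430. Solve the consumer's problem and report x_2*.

MRS = MU_x_1/MU_x_2 = (5/3)·(x_2/x_1)^(3). Set equal to p_1/p_2.
Solve for the ratio: x_2/x_1 = [(3/5)·p_1/p_2]^(1/3).
Substitute x_2 = (x_2/x_1)·x_1 into the budget: x_1* = M/(p_1 + p_2·(x_2/x_1)).
Numerically x_2/x_1 = 1.096961, so x_1* = 430/(11 + 5·1.096961) = 26.0846 and x_2* = 1.096961·26.0846 = 28.6138.

x_2* = 28.6138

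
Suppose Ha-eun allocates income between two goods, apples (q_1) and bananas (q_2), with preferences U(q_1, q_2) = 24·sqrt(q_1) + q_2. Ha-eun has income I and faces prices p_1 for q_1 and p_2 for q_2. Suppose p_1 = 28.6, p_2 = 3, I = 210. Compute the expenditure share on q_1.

Solve: √q_1 = 12·p_2/p_1, so q_1*(p_1,p_2) = (12·p_2/p_1)², and q_2* = (I − p_1·q_1*)/p_2.
Plugging in: q_1* = (12·3/28.6)² = 1.5844, q_2* = 54.8951.
Expenditure on q_1: 28.6·1.5844 = 45.3147; share = 0.2158.

share on q_1 = 0.2158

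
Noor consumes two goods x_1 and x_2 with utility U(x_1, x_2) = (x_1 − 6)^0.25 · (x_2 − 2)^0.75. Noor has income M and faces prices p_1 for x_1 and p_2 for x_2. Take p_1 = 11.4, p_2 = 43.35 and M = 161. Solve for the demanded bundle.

x_1* = 6.1294, x_2* = 2.1021

This is Cobb-Douglas in (x_1−6, x_2−2): tangency gives 0.25·p_2·(x_2−2) = 0.75·p_1·(x_1−6).
Substituting into the budget: x_1* = 6 + 0.25·(M − 6·p_1 − 2·p_2)/p_1, and x_2* = 2 + 0.75·(…)/p_2.
Discretionary income = 161 − 6·11.4 − 2·43.35 = 5.9; x_1* = 6 + 0.25·5.9/11.4 = 6.1294; x_2* = 2 + 0.75·5.9/43.35 = 2.1021.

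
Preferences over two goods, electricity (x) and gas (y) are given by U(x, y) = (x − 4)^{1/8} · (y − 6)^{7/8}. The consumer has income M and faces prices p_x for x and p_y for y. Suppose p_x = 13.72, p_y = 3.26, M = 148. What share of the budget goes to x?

share on x = 0.4329

MRS = (1/7)·(y−6)/(x−4). Tangency with p_x/p_y gives y−6 = 7·(p_x/p_y)·(x−4).
Substituting into the budget: x* = 4 + 0.125·(M − 4·p_x − 6·p_y)/p_x, and y* = 6 + 0.875·(…)/p_y.
Discretionary income = 148 − 4·13.72 − 6·3.26 = 73.56; x* = 4 + 0.125·73.56/13.72 = 4.6702; y* = 6 + 0.875·73.56/3.26 = 25.7439.
Expenditure on x: 13.72·4.6702 = 64.075; share = 0.4329.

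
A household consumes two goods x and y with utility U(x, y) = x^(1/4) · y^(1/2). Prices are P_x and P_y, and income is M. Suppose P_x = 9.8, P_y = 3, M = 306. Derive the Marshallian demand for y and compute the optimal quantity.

The MRS is (1/2)·y/x. Set MRS = P_x/P_y.
Rearranging, P_y·y = 2·P_x·x. Substituting into the budget gives P_x·x·(1 + 2) = M.
Demand: x*(P_x,P_y,M) = 1/3·M/P_x and y* = 2/3·M/P_y.
At P_x=9.8, P_y=3, M=306: y* = 2/3·306/3 = 68.

y* = 68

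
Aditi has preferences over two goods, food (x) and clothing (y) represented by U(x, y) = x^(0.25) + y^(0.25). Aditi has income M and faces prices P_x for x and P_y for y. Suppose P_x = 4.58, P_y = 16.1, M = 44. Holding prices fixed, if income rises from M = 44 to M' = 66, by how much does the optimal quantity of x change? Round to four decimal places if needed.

With the ratio pinned down, the budget gives x* = M/(P_x + P_y·(y/x)) and y* = (y/x)·x*.
Numerically y/x = 0.187091, so x* = 44/(4.58 + 16.1·0.187091) = 5.7954.
At M' = 66: x* = 8.6932. Change: 8.6932 − 5.7954 = 2.8977.

Δx* = 2.8977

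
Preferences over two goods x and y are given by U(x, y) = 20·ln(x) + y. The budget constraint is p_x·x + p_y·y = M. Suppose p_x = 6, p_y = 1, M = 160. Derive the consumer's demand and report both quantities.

MU_x = 20/x, MU_y = 1. Tangency: 20/x = p_x/p_y.
So x*(p_x,p_y) = 20·p_y/p_x, independent of income; and y* = (M − 20·p_y)/p_y.
At the given prices: x* = 20·1/6 = 3.3333, and y* = 140.

x* = 3.3333, y* = 140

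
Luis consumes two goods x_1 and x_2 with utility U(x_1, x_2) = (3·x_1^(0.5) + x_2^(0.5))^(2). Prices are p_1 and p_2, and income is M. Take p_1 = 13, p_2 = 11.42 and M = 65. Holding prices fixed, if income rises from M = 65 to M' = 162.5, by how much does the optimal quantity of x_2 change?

From the CES first-order condition, 3·(x_2/x_1)^(0.5) = p_1/p_2.
Solve for the ratio: x_2/x_1 = [(1/3)·p_1/p_2]^(2).
Substitute x_2 = (x_2/x_1)·x_1 into the budget: x_1* = M/(p_1 + p_2·(x_2/x_1)).
Numerically x_2/x_1 = 0.143983, so x_1* = 65/(13 + 11.42·0.143983) = 4.4386 and x_2* = 0.143983·4.4386 = 0.6391.
At M' = 162.5: x_2* = 1.5977. Change: 1.5977 − 0.6391 = 0.9586.

Δx_2* = 0.9586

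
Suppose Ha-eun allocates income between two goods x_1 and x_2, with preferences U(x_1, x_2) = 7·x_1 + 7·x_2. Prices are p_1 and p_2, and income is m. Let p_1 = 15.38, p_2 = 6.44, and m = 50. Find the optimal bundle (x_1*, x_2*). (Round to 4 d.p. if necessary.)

x_1* = 0, x_2* = 7.764

Numerically: x_1* = 0, x_2* = 7.764.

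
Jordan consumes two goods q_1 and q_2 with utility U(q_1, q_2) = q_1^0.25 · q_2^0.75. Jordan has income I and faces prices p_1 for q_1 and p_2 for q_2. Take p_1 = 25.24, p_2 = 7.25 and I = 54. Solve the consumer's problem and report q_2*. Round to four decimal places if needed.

MU_q_1/MU_q_2 = (0.25·q_2)/(0.75·q_1); tangency sets this equal to p_1/p_2.
So 0.25·p_2·q_2 = 0.75·p_1·q_1; combined with the budget, a share 0.25 of income goes to q_1.
Demand: q_1*(p_1,p_2,I) = 0.25·I/p_1 and q_2* = 0.75·I/p_2.
At p_1=25.24, p_2=7.25, I=54: q_2* = 0.75·54/7.25 = 5.5862.

q_2* = 5.5862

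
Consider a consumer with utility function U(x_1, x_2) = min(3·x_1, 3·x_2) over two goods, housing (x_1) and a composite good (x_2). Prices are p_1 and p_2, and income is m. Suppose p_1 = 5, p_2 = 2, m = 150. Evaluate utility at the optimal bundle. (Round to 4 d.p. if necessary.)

V = 64.2857

With perfect complements, no substitution: consume in ratio x_1:x_2 = 3:3.
Budget: p_1·x_1 + p_2·x_1 = m, so (3·p_1 + 3·p_2)·x_1 = 3·m.
Demand: x_1*(p_1,p_2,m) = 3·m/(3·p_1 + 3·p_2), x_2* = 3·m/(3·p_1 + 3·p_2).
Here 3·5 + 3·2 = 21, giving x_1* = 21.4286 and x_2* = 21.4286.
Utility at the optimum: U(21.4286, 21.4286) = 64.2857.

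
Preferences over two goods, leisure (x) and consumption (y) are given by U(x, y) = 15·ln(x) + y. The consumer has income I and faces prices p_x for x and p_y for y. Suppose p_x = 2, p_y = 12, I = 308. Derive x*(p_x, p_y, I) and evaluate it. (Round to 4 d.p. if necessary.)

x* = 90

Set MRS = p_x/p_y: (15/x)/1 = p_x/p_y.
So x*(p_x,p_y) = 15·p_y/p_x, independent of income; and y* = (I − 15·p_y)/p_y.
At the given prices: x* = 15·12/2 = 90.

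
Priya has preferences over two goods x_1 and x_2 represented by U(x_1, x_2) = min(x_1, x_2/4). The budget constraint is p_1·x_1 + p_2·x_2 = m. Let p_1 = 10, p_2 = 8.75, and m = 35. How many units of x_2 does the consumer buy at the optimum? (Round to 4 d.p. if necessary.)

Leontief preferences: the optimum is at the kink where x_1/1 = x_2/4, i.e. x_2 = 4·x_1.
Budget: p_1·x_1 + p_2·4·x_1 = m, so (p_1 + 4·p_2)·x_1 = m.
Demand: x_1*(p_1,p_2,m) = m/(p_1 + 4·p_2), x_2* = 4·m/(p_1 + 4·p_2).
Here 10 + 4·8.75 = 45, giving x_2* = 3.1111.

x_2* = 3.1111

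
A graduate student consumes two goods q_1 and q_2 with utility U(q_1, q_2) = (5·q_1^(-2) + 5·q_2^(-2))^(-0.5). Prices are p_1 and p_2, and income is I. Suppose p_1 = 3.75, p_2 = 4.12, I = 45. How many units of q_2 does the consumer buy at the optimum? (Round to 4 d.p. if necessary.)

MU_q_1 ∝ 5·q_1^(-3), MU_q_2 ∝ 5·q_2^(-3), so MRS = (q_2/q_1)^(3) = p_1/p_2.
Solve for the ratio: q_2/q_1 = [p_1/p_2]^(1/3).
With the ratio pinned down, the budget gives q_1* = I/(p_1 + p_2·(q_2/q_1)) and q_2* = (q_2/q_1)·q_1*.
Numerically q_2/q_1 = 0.969121, so q_1* = 45/(3.75 + 4.12·0.969121) = 5.8119 and q_2* = 0.969121·5.8119 = 5.6324.

q_2* = 5.6324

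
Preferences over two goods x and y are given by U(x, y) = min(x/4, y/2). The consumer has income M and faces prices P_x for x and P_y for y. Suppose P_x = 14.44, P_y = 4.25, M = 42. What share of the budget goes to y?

share on y = 0.1283

Leontief preferences: the optimum is at the kink where x/4 = y/2, i.e. y = (1/2)·x.
Budget: P_x·x + P_y·(1/2)·x = M, so (4·P_x + 2·P_y)·x = 4·M.
Demand: x*(P_x,P_y,M) = 4·M/(4·P_x + 2·P_y), y* = 2·M/(4·P_x + 2·P_y).
Here 4·14.44 + 2·4.25 = 66.26, giving x* = 2.5355 and y* = 1.2677.
Expenditure on y: 4.25·1.2677 = 5.3879; share = 0.1283.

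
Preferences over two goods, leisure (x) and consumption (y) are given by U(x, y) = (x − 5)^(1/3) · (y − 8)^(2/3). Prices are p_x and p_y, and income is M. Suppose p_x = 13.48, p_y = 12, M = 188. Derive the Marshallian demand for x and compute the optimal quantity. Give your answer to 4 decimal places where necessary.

x* = 5.6083

Let x' = x−5, y' = y−8. MRS = (1/2)·y'/x' = p_x/p_y.
After buying the subsistence bundle (5, 8), a share 1/3 of the remaining income goes to x: x* = 5 + 1/3·(M − 5p_x − 8p_y)/p_x.
Discretionary income = 188 − 5·13.48 − 8·12 = 24.6; x* = 5 + 1/3·24.6/13.48 = 5.6083.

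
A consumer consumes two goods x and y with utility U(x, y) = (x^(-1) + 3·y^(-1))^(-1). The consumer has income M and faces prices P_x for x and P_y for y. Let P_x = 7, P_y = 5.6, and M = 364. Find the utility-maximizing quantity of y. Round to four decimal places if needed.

y* = 39.5017

With the ratio pinned down, the budget gives x* = M/(P_x + P_y·(y/x)) and y* = (y/x)·x*.
Numerically y/x = 1.936492, so x* = 364/(7 + 5.6·1.936492) = 20.3986 and y* = 1.936492·20.3986 = 39.5017.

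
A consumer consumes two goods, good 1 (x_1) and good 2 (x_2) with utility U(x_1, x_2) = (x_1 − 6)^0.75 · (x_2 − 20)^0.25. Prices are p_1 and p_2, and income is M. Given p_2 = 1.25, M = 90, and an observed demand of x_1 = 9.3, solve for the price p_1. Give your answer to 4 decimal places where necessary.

MRS = 3·(x_2−20)/(x_1−6). Tangency with p_1/p_2 gives x_2−20 = (1/3)·(p_1/p_2)·(x_1−6).
Substituting into the budget: x_1* = 6 + 0.75·(M − 6·p_1 − 20·p_2)/p_1, and x_2* = 20 + 0.25·(…)/p_2.
Set x_1* = 9.3 in the demand function and solve for p_1: p_1 = 6.25.

p_1 = 6.25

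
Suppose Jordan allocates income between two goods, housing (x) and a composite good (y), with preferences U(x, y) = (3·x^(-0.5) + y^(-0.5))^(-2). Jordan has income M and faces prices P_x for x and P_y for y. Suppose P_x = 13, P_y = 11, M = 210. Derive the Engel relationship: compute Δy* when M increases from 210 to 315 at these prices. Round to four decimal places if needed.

Δy* = 2.9837

From the CES first-order condition, 3·(y/x)^(1.5) = P_x/P_y.
Hence y/x = ((1/3)·P_x/P_y)^(1/(1.5)), i.e. raised to the 2/3 power.
With the ratio pinned down, the budget gives x* = M/(P_x + P_y·(y/x)) and y* = (y/x)·x*.
Numerically y/x = 0.537386, so x* = 210/(13 + 11·0.537386) = 11.1045 and y* = 0.537386·11.1045 = 5.9674.
At M' = 315: y* = 8.9511. Change: 8.9511 − 5.9674 = 2.9837.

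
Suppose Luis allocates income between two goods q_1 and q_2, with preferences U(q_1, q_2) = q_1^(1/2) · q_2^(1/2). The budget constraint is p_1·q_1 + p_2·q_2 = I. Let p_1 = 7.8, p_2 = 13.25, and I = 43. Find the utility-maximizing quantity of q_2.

Tangency: MRS = q_2/q_1 = p_1/p_2.
Rearranging, p_2·q_2 = p_1·q_1. Substituting into the budget gives p_1·q_1·(1 + 1) = I.
Demand: q_1*(p_1,p_2,I) = 0.5·I/p_1 and q_2* = 0.5·I/p_2.
At p_1=7.8, p_2=13.25, I=43: q_2* = 0.5·43/13.25 = 1.6226.

q_2* = 1.6226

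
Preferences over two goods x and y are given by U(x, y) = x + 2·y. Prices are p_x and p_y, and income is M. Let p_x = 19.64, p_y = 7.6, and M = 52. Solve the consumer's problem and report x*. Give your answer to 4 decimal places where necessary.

x* = 0

Linear utility — the consumer picks whichever good has higher MU/price: 1/19.64 = 0.0509 vs 2/7.6 = 0.2632.
y gives more utility per dollar, so spend all income on y: y* = M/p_y, x* = 0.
Numerically: x* = 0, y* = 6.8421.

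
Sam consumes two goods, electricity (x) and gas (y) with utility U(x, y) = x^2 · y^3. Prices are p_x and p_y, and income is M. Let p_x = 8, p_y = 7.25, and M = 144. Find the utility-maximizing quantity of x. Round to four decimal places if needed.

x* = 7.2

MU_x/MU_y = (2·y)/(3·x); tangency sets this equal to p_x/p_y.
So 2·p_y·y = 3·p_x·x; combined with the budget, a share 0.4 of income goes to x.
Demand: x*(p_x,p_y,M) = 0.4·M/p_x and y* = 0.6·M/p_y.
At p_x=8, p_y=7.25, M=144: x* = 0.4·144/8 = 7.2.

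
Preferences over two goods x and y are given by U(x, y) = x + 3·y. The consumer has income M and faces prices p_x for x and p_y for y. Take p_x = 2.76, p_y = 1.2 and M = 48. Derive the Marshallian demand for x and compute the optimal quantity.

x* = 0

Perfect substitutes: compare marginal utility per dollar. 1/p_x vs 3/p_y → 0.3623 vs 2.5.
y gives more utility per dollar, so spend all income on y: y* = M/p_y, x* = 0.
Numerically: x* = 0, y* = 40.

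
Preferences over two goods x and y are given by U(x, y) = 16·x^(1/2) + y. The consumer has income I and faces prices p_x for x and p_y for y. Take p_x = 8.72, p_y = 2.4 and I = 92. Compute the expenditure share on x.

share on x = 0.4595

MU_x = 8/√x, MU_y = 1. Tangency: 8/√x = p_x/p_y.
Solve: √x = 8·p_y/p_x, so x*(p_x,p_y) = (8·p_y/p_x)², and y* = (I − p_x·x*)/p_y.
Plugging in: x* = (8·2.4/8.72)² = 4.8481, y* = 20.7187.
Expenditure on x: 8.72·4.8481 = 42.2752; share = 0.4595.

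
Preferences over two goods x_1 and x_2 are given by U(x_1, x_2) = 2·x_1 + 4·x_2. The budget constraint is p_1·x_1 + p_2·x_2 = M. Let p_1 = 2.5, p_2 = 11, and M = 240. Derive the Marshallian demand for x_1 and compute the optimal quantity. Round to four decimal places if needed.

Linear utility — the consumer picks whichever good has higher MU/price: 2/2.5 = 0.8 vs 4/11 = 0.3636.
x_1 gives more utility per dollar, so spend all income on x_1: x_1* = M/p_1, x_2* = 0.
Numerically: x_1* = 96, x_2* = 0.

x_1* = 96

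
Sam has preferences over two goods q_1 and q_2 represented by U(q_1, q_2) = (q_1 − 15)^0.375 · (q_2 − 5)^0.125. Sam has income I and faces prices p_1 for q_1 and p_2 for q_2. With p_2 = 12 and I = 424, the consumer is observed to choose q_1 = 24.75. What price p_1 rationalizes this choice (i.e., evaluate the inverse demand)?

p_1 = 13

Let q_1' = q_1−15, q_2' = q_2−5. MRS = 3·q_2'/q_1' = p_1/p_2.
After buying the subsistence bundle (15, 5), a share 0.75 of the remaining income goes to q_1: q_1* = 15 + 0.75·(I − 15p_1 − 5p_2)/p_1.
Set q_1* = 24.75 in the demand function and solve for p_1: p_1 = 13.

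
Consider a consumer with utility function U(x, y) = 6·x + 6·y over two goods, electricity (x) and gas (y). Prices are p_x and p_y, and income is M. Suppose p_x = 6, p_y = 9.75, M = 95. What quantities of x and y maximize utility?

Linear utility — the consumer picks whichever good has higher MU/price: 6/6 = 1 vs 6/9.75 = 0.6154.
x gives more utility per dollar, so spend all income on x: x* = M/p_x, y* = 0.
Numerically: x* = 15.8333, y* = 0.

x* = 15.8333, y* = 0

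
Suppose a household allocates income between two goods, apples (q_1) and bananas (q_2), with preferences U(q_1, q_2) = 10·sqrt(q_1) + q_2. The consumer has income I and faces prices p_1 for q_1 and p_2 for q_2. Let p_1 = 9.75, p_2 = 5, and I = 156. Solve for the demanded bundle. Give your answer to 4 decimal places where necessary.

Utility is quasi-linear in q_2; the FOC for q_1 is 5/√q_1 = p_1/p_2.
Solve: √q_1 = 5·p_2/p_1, so q_1*(p_1,p_2) = (5·p_2/p_1)², and q_2* = (I − p_1·q_1*)/p_2.
Plugging in: q_1* = (5·5/9.75)² = 6.5746, q_2* = 18.3795.

q_1* = 6.5746, q_2* = 18.3795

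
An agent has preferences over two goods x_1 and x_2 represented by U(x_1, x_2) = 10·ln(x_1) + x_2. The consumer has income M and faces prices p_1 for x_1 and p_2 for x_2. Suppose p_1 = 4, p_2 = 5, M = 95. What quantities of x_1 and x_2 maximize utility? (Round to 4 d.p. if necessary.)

Set MRS = p_1/p_2: (10/x_1)/1 = p_1/p_2.
So x_1*(p_1,p_2) = 10·p_2/p_1, independent of income; and x_2* = (M − 10·p_2)/p_2.
At the given prices: x_1* = 10·5/4 = 12.5, and x_2* = 9.

x_1* = 12.5, x_2* = 9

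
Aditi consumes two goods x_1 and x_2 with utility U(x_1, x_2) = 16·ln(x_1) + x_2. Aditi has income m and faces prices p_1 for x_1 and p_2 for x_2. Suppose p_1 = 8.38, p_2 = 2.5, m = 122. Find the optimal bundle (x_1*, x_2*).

x_1* = 4.7733, x_2* = 32.8

Set MRS = p_1/p_2: (16/x_1)/1 = p_1/p_2.
So x_1*(p_1,p_2) = 16·p_2/p_1, independent of income; and x_2* = (m − 16·p_2)/p_2.
At the given prices: x_1* = 16·2.5/8.38 = 4.7733, and x_2* = 32.8.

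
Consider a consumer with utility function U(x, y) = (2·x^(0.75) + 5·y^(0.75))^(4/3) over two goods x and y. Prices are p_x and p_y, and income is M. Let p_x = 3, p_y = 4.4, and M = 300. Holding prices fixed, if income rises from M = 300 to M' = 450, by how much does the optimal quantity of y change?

Δy* = 31.5433

MRS = MU_x/MU_y = (2/5)·(y/x)^(0.25). Set equal to p_x/p_y.
Solve for the ratio: y/x = [(5/2)·p_x/p_y]^(4).
Substitute y = (y/x)·x into the budget: x* = M/(p_x + p_y·(y/x)).
Numerically y/x = 8.441786, so x* = 300/(3 + 4.4·8.441786) = 7.4731 and y* = 8.441786·7.4731 = 63.0865.
At M' = 450: y* = 94.6298. Change: 94.6298 − 63.0865 = 31.5433.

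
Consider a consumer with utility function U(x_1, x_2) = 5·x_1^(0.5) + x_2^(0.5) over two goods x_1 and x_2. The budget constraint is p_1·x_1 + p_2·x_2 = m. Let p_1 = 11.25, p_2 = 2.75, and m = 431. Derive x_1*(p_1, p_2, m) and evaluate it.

MRS = MU_x_1/MU_x_2 = 5·(x_2/x_1)^(0.5). Set equal to p_1/p_2.
Solve for the ratio: x_2/x_1 = [(1/5)·p_1/p_2]^(2).
Substitute x_2 = (x_2/x_1)·x_1 into the budget: x_1* = m/(p_1 + p_2·(x_2/x_1)).
Numerically x_2/x_1 = 0.669421, so x_1* = 431/(11.25 + 2.75·0.669421) = 32.9236.

x_1* = 32.9236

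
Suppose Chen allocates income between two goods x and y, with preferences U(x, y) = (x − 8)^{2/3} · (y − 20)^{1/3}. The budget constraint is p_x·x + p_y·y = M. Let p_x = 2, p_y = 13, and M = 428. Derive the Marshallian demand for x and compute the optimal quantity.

x* = 58.6667

Substituting into the budget: x* = 8 + 2/3·(M − 8·p_x − 20·p_y)/p_x, and y* = 20 + 1/3·(…)/p_y.
Discretionary income = 428 − 8·2 − 20·13 = 152; x* = 8 + 2/3·152/2 = 58.6667.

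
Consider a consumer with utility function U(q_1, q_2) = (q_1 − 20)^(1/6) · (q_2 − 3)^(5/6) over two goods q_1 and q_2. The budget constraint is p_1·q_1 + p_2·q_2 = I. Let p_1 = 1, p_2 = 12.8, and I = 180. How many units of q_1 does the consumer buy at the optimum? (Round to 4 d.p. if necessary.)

MRS = (1/5)·(q_2−3)/(q_1−20). Tangency with p_1/p_2 gives q_2−3 = 5·(p_1/p_2)·(q_1−20).
After buying the subsistence bundle (20, 3), a share 1/6 of the remaining income goes to q_1: q_1* = 20 + 1/6·(I − 20p_1 − 3p_2)/p_1.
Discretionary income = 180 − 20·1 − 3·12.8 = 121.6; q_1* = 20 + 1/6·121.6/1 = 40.2667.

q_1* = 40.2667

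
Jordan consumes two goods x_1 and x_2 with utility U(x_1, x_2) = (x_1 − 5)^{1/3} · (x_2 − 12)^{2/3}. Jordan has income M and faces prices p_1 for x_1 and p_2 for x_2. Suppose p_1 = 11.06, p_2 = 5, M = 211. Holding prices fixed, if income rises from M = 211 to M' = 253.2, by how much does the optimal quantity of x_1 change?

Δx_1* = 1.2719

MRS = (1/2)·(x_2−12)/(x_1−5). Tangency with p_1/p_2 gives x_2−12 = 2·(p_1/p_2)·(x_1−5).
After buying the subsistence bundle (5, 12), a share 1/3 of the remaining income goes to x_1: x_1* = 5 + 1/3·(M − 5p_1 − 12p_2)/p_1.
Discretionary income = 211 − 5·11.06 − 12·5 = 95.7; x_1* = 5 + 1/3·95.7/11.06 = 7.8843.
At M' = 253.2: x_1* = 9.1561. Change: 9.1561 − 7.8843 = 1.2719.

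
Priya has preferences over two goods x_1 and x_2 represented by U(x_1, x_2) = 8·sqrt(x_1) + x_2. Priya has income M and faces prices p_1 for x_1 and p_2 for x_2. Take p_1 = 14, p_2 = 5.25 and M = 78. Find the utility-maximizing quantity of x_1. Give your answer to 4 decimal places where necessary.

Solve: √x_1 = 4·p_2/p_1, so x_1*(p_1,p_2) = (4·p_2/p_1)², and x_2* = (M − p_1·x_1*)/p_2.
Plugging in: x_1* = (4·5.25/14)² = 2.25.

x_1* = 2.25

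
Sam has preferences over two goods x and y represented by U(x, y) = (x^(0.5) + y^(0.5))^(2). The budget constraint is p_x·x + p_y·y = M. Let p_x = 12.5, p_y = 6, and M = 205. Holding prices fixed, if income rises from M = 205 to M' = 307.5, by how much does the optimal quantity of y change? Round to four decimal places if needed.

From the CES first-order condition, (y/x)^(0.5) = p_x/p_y.
Solve for the ratio: y/x = [p_x/p_y]^(2).
With the ratio pinned down, the budget gives x* = M/(p_x + p_y·(y/x)) and y* = (y/x)·x*.
Numerically y/x = 4.340278, so x* = 205/(12.5 + 6·4.340278) = 5.3189 and y* = 4.340278·5.3189 = 23.0856.
At M' = 307.5: y* = 34.6284. Change: 34.6284 − 23.0856 = 11.5428.

Δy* = 11.5428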